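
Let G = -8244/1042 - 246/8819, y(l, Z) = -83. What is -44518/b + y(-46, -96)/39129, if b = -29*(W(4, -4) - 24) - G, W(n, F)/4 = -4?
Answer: -4002078768582635/104989581362598 ≈ -38.119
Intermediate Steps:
W(n, F) = -16 (W(n, F) = 4*(-4) = -16)
G = -36480084/4594699 (G = -8244*1/1042 - 246*1/8819 = -4122/521 - 246/8819 = -36480084/4594699 ≈ -7.9396)
b = 5366330924/4594699 (b = -29*(-16 - 24) - 1*(-36480084/4594699) = -29*(-40) + 36480084/4594699 = 1160 + 36480084/4594699 = 5366330924/4594699 ≈ 1167.9)
-44518/b + y(-46, -96)/39129 = -44518/5366330924/4594699 - 83/39129 = -44518*4594699/5366330924 - 83*1/39129 = -102273405041/2683165462 - 83/39129 = -4002078768582635/104989581362598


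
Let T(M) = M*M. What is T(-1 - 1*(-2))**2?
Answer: 1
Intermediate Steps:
T(M) = M**2
T(-1 - 1*(-2))**2 = ((-1 - 1*(-2))**2)**2 = ((-1 + 2)**2)**2 = (1**2)**2 = 1**2 = 1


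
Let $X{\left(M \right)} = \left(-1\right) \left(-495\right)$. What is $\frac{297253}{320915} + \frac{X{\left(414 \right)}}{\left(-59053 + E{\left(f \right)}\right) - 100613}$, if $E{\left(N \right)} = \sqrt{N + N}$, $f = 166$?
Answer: $\frac{3776288024952311}{4090580149124980} - \frac{495 \sqrt{83}}{12746615612} \approx 0.92317$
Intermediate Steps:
$X{\left(M \right)} = 495$
$E{\left(N \right)} = \sqrt{2} \sqrt{N}$ ($E{\left(N \right)} = \sqrt{2 N} = \sqrt{2} \sqrt{N}$)
$\frac{297253}{320915} + \frac{X{\left(414 \right)}}{\left(-59053 + E{\left(f \right)}\right) - 100613} = \frac{297253}{320915} + \frac{495}{\left(-59053 + \sqrt{2} \sqrt{166}\right) - 100613} = 297253 \cdot \frac{1}{320915} + \frac{495}{\left(-59053 + 2 \sqrt{83}\right) - 100613} = \frac{297253}{320915} + \frac{495}{-159666 + 2 \sqrt{83}}$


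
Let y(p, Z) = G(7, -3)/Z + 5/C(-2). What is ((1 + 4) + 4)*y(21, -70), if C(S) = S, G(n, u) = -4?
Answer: -1539/70 ≈ -21.986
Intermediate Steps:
y(p, Z) = -5/2 - 4/Z (y(p, Z) = -4/Z + 5/(-2) = -4/Z + 5*(-1/2) = -4/Z - 5/2 = -5/2 - 4/Z)
((1 + 4) + 4)*y(21, -70) = ((1 + 4) + 4)*(-5/2 - 4/(-70)) = (5 + 4)*(-5/2 - 4*(-1/70)) = 9*(-5/2 + 2/35) = 9*(-171/70) = -1539/70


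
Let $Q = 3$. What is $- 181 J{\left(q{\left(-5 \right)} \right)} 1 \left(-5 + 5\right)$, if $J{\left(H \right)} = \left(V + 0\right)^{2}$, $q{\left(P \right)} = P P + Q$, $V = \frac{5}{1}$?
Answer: $0$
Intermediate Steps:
$V = 5$ ($V = 5 \cdot 1 = 5$)
$q{\left(P \right)} = 3 + P^{2}$ ($q{\left(P \right)} = P P + 3 = P^{2} + 3 = 3 + P^{2}$)
$J{\left(H \right)} = 25$ ($J{\left(H \right)} = \left(5 + 0\right)^{2} = 5^{2} = 25$)
$- 181 J{\left(q{\left(-5 \right)} \right)} 1 \left(-5 + 5\right) = - 181 \cdot 25 \cdot 1 \left(-5 + 5\right) = - 181 \cdot 25 \cdot 1 \cdot 0 = - 181 \cdot 25 \cdot 0 = \left(-181\right) 0 = 0$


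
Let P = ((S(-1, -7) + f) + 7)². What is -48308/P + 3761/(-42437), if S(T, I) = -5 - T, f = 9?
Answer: -512647045/1527732 ≈ -335.56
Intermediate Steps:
P = 144 (P = (((-5 - 1*(-1)) + 9) + 7)² = (((-5 + 1) + 9) + 7)² = ((-4 + 9) + 7)² = (5 + 7)² = 12² = 144)
-48308/P + 3761/(-42437) = -48308/144 + 3761/(-42437) = -48308*1/144 + 3761*(-1/42437) = -12077/36 - 3761/42437 = -512647045/1527732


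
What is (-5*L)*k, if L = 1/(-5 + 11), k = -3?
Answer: 5/2 ≈ 2.5000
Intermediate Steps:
L = ⅙ (L = 1/6 = ⅙ ≈ 0.16667)
(-5*L)*k = -5*⅙*(-3) = -⅚*(-3) = 5/2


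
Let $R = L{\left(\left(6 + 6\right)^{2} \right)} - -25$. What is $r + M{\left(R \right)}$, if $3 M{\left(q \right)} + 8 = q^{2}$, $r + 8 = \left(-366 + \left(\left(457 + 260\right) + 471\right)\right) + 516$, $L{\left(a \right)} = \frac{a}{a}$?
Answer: $\frac{4658}{3} \approx 1552.7$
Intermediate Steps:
$L{\left(a \right)} = 1$
$R = 26$ ($R = 1 - -25 = 1 + 25 = 26$)
$r = 1330$ ($r = -8 + \left(\left(-366 + \left(\left(457 + 260\right) + 471\right)\right) + 516\right) = -8 + \left(\left(-366 + \left(717 + 471\right)\right) + 516\right) = -8 + \left(\left(-366 + 1188\right) + 516\right) = -8 + \left(822 + 516\right) = -8 + 1338 = 1330$)
$M{\left(q \right)} = - \frac{8}{3} + \frac{q^{2}}{3}$
$r + M{\left(R \right)} = 1330 - \left(\frac{8}{3} - \frac{26^{2}}{3}\right) = 1330 + \left(- \frac{8}{3} + \frac{1}{3} \cdot 676\right) = 1330 + \left(- \frac{8}{3} + \frac{676}{3}\right) = 1330 + \frac{668}{3} = \frac{4658}{3}$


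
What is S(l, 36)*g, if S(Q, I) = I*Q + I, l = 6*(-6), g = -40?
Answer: 50400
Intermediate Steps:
l = -36
S(Q, I) = I + I*Q
S(l, 36)*g = (36*(1 - 36))*(-40) = (36*(-35))*(-40) = -1260*(-40) = 50400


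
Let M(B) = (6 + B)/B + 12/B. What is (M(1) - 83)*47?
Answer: -3008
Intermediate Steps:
M(B) = 12/B + (6 + B)/B (M(B) = (6 + B)/B + 12/B = 12/B + (6 + B)/B)
(M(1) - 83)*47 = ((18 + 1)/1 - 83)*47 = (1*19 - 83)*47 = (19 - 83)*47 = -64*47 = -3008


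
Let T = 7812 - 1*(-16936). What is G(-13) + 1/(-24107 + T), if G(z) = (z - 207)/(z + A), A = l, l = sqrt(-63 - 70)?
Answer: 916781/96791 + 110*I*sqrt(133)/151 ≈ 9.4718 + 8.4012*I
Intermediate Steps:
T = 24748 (T = 7812 + 16936 = 24748)
l = I*sqrt(133) (l = sqrt(-133) = I*sqrt(133) ≈ 11.533*I)
A = I*sqrt(133) ≈ 11.533*I
G(z) = (-207 + z)/(z + I*sqrt(133)) (G(z) = (z - 207)/(z + I*sqrt(133)) = (-207 + z)/(z + I*sqrt(133)))
G(-13) + 1/(-24107 + T) = (-207 - 13)/(-13 + I*sqrt(133)) + 1/(-24107 + 24748) = -220/(-13 + I*sqrt(133)) + 1/641 = 1/641 - 220/(-13 + I*sqrt(133))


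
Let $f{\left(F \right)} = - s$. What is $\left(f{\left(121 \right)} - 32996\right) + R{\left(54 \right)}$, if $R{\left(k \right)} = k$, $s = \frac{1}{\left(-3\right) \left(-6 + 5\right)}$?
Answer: $- \frac{98827}{3} \approx -32942.0$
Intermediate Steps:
$s = \frac{1}{3}$ ($s = \frac{1}{\left(-3\right) \left(-1\right)} = \frac{1}{3} \approx 0.33333$)
$f{\left(F \right)} = - \frac{1}{3}$ ($f{\left(F \right)} = \left(-1\right) \frac{1}{3} = - \frac{1}{3}$)
$\left(f{\left(121 \right)} - 32996\right) + R{\left(54 \right)} = \left(- \frac{1}{3} - 32996\right) + 54 = - \frac{98989}{3} + 54 = - \frac{98827}{3}$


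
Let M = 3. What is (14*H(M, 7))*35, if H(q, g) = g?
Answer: 3430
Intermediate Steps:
(14*H(M, 7))*35 = (14*7)*35 = 98*35 = 3430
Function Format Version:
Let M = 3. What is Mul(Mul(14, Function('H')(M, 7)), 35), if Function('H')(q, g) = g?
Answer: 3430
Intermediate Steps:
Mul(Mul(14, Function('H')(M, 7)), 35) = Mul(Mul(14, 7), 35) = Mul(98, 35) = 3430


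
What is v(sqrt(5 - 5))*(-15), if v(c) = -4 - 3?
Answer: 105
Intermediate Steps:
v(c) = -7
v(sqrt(5 - 5))*(-15) = -7*(-15) = 105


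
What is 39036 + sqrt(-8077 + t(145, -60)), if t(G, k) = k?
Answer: 39036 + I*sqrt(8137) ≈ 39036.0 + 90.205*I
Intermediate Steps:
39036 + sqrt(-8077 + t(145, -60)) = 39036 + sqrt(-8077 - 60) = 39036 + sqrt(-8137) = 39036 + I*sqrt(8137)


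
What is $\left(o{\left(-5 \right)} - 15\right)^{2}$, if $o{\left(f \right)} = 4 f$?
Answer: $1225$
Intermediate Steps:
$\left(o{\left(-5 \right)} - 15\right)^{2} = \left(4 \left(-5\right) - 15\right)^{2} = \left(-20 - 15\right)^{2} = \left(-35\right)^{2} = 1225$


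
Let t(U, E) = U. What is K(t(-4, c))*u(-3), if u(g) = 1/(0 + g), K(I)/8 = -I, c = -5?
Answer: -32/3 ≈ -10.667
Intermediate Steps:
K(I) = -8*I (K(I) = 8*(-I) = -8*I)
u(g) = 1/g
K(t(-4, c))*u(-3) = -8*(-4)/(-3) = 32*(-1/3) = -32/3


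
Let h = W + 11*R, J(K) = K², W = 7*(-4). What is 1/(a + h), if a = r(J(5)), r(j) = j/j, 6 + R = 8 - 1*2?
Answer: -1/27 ≈ -0.037037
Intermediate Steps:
W = -28
R = 0 (R = -6 + (8 - 1*2) = -6 + (8 - 2) = -6 + 6 = 0)
r(j) = 1
a = 1
h = -28 (h = -28 + 11*0 = -28 + 0 = -28)
1/(a + h) = 1/(1 - 28) = 1/(-27) = -1/27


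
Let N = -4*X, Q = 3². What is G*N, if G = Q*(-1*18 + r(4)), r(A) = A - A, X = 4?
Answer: 2592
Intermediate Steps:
r(A) = 0
Q = 9
G = -162 (G = 9*(-1*18 + 0) = 9*(-18 + 0) = 9*(-18) = -162)
N = -16 (N = -4*4 = -16)
G*N = -162*(-16) = 2592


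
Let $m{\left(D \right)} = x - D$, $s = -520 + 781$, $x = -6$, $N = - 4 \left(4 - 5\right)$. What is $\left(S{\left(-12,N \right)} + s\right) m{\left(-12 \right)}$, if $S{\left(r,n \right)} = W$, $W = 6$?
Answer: $1602$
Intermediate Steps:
$N = 4$ ($N = \left(-4\right) \left(-1\right) = 4$)
$S{\left(r,n \right)} = 6$
$s = 261$
$m{\left(D \right)} = -6 - D$
$\left(S{\left(-12,N \right)} + s\right) m{\left(-12 \right)} = \left(6 + 261\right) \left(-6 - -12\right) = 267 \left(-6 + 12\right) = 267 \cdot 6 = 1602$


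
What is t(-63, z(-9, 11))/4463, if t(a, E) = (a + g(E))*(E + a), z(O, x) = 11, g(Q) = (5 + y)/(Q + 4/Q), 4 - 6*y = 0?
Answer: 1218776/1673625 ≈ 0.72823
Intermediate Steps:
y = 2/3 (y = 2/3 - 1/6*0 = 2/3 + 0 = 2/3 ≈ 0.66667)
g(Q) = 17/(3*(Q + 4/Q)) (g(Q) = (5 + 2/3)/(Q + 4/Q) = 17/(3*(Q + 4/Q)))
t(a, E) = (E + a)*(a + 17*E/(3*(4 + E**2))) (t(a, E) = (a + 17*E/(3*(4 + E**2)))*(E + a) = (E + a)*(a + 17*E/(3*(4 + E**2))))
t(-63, z(-9, 11))/4463 = ((17*11**2 + 17*11*(-63) + 3*(-63)*(4 + 11**2)*(11 - 63))/(3*(4 + 11**2)))/4463 = ((17*121 - 11781 + 3*(-63)*(4 + 121)*(-52))/(3*(4 + 121)))*(1/4463) = ((1/3)*(2057 - 11781 + 3*(-63)*125*(-52))/125)*(1/4463) = ((1/3)*(1/125)*(2057 - 11781 + 1228500))*(1/4463) = ((1/3)*(1/125)*1218776)*(1/4463) = (1218776/375)*(1/4463) = 1218776/1673625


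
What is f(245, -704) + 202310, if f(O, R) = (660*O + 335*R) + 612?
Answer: 128782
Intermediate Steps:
f(O, R) = 612 + 335*R + 660*O (f(O, R) = (335*R + 660*O) + 612 = 612 + 335*R + 660*O)
f(245, -704) + 202310 = (612 + 335*(-704) + 660*245) + 202310 = (612 - 235840 + 161700) + 202310 = -73528 + 202310 = 128782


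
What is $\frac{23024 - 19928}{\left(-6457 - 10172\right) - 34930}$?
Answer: $- \frac{3096}{51559} \approx -0.060048$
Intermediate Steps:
$\frac{23024 - 19928}{\left(-6457 - 10172\right) - 34930} = \frac{3096}{\left(-6457 - 10172\right) - 34930} = \frac{3096}{-16629 - 34930} = \frac{3096}{-51559} = 3096 \left(- \frac{1}{51559}\right) = - \frac{3096}{51559}$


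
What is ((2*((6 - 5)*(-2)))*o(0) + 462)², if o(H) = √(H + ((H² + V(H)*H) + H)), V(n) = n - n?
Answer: 213444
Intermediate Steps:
V(n) = 0
o(H) = √(H² + 2*H) (o(H) = √(H + ((H² + 0*H) + H)) = √(H + ((H² + 0) + H)) = √(H + (H² + H)) = √(H + (H + H²)) = √(H² + 2*H))
((2*((6 - 5)*(-2)))*o(0) + 462)² = ((2*((6 - 5)*(-2)))*√(0*(2 + 0)) + 462)² = ((2*(1*(-2)))*√(0*2) + 462)² = ((2*(-2))*√0 + 462)² = (-4*0 + 462)² = (0 + 462)² = 462² = 213444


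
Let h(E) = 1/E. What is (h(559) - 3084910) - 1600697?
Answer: -2619254312/559 ≈ -4.6856e+6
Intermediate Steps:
(h(559) - 3084910) - 1600697 = (1/559 - 3084910) - 1600697 = -1724464689/559 - 1600697 = -2619254312/559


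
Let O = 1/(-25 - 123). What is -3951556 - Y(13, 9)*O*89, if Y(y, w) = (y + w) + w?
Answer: -584827529/148 ≈ -3.9515e+6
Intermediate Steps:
Y(y, w) = y + 2*w (Y(y, w) = (w + y) + w = y + 2*w)
O = -1/148 (O = 1/(-148) = -1/148 ≈ -0.0067568)
-3951556 - Y(13, 9)*O*89 = -3951556 - (13 + 2*9)*(-1/148)*89 = -3951556 - (13 + 18)*(-1/148)*89 = -3951556 - 31*(-1/148)*89 = -3951556 - (-31)*89/148 = -3951556 - 1*(-2759/148) = -3951556 + 2759/148 = -584827529/148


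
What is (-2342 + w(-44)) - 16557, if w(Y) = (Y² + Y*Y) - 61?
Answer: -15088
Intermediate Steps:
w(Y) = -61 + 2*Y² (w(Y) = (Y² + Y²) - 61 = 2*Y² - 61 = -61 + 2*Y²)
(-2342 + w(-44)) - 16557 = (-2342 + (-61 + 2*(-44)²)) - 16557 = (-2342 + (-61 + 2*1936)) - 16557 = (-2342 + (-61 + 3872)) - 16557 = (-2342 + 3811) - 16557 = 1469 - 16557 = -15088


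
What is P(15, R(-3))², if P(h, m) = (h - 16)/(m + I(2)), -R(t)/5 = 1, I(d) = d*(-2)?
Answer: 1/81 ≈ 0.012346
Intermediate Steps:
I(d) = -2*d
R(t) = -5 (R(t) = -5*1 = -5)
P(h, m) = (-16 + h)/(-4 + m) (P(h, m) = (h - 16)/(m - 2*2) = (-16 + h)/(m - 4) = (-16 + h)/(-4 + m))
P(15, R(-3))² = ((-16 + 15)/(-4 - 5))² = (-1/(-9))² = (-⅑*(-1))² = (⅑)² = 1/81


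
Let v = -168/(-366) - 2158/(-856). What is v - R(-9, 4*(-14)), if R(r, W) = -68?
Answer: 1853147/26108 ≈ 70.980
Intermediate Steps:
v = 77803/26108 (v = -168*(-1/366) - 2158*(-1/856) = 28/61 + 1079/428 = 77803/26108 ≈ 2.9800)
v - R(-9, 4*(-14)) = 77803/26108 - 1*(-68) = 77803/26108 + 68 = 1853147/26108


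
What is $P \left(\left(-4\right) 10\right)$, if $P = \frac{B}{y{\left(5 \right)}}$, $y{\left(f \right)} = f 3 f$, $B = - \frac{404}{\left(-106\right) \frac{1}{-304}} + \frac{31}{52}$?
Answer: $\frac{6383146}{10335} \approx 617.62$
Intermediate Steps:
$B = - \frac{3191573}{2756}$ ($B = - \frac{404}{\left(-106\right) \left(- \frac{1}{304}\right)} + 31 \cdot \frac{1}{52} = - \frac{404}{\frac{53}{152}} + \frac{31}{52} = \left(-404\right) \frac{152}{53} + \frac{31}{52} = - \frac{61408}{53} + \frac{31}{52} = - \frac{3191573}{2756} \approx -1158.0$)
$y{\left(f \right)} = 3 f^{2}$ ($y{\left(f \right)} = 3 f f = 3 f^{2}$)
$P = - \frac{3191573}{206700}$ ($P = - \frac{3191573}{2756 \cdot 3 \cdot 5^{2}} = - \frac{3191573}{2756 \cdot 3 \cdot 25} = - \frac{3191573}{2756 \cdot 75} = \left(- \frac{3191573}{2756}\right) \frac{1}{75} = - \frac{3191573}{206700} \approx -15.441$)
$P \left(\left(-4\right) 10\right) = - \frac{3191573 \left(\left(-4\right) 10\right)}{206700} = \left(- \frac{3191573}{206700}\right) \left(-40\right) = \frac{6383146}{10335}$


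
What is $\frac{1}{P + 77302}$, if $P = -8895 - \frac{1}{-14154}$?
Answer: $\frac{14154}{968232679} \approx 1.4618 \cdot 10^{-5}$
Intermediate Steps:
$P = - \frac{125899829}{14154}$ ($P = -8895 - - \frac{1}{14154} = -8895 + \frac{1}{14154} = - \frac{125899829}{14154} \approx -8895.0$)
$\frac{1}{P + 77302} = \frac{1}{- \frac{125899829}{14154} + 77302} = \frac{1}{\frac{968232679}{14154}} = \frac{14154}{968232679}$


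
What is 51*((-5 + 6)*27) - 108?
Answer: 1269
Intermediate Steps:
51*((-5 + 6)*27) - 108 = 51*(1*27) - 108 = 51*27 - 108 = 1377 - 108 = 1269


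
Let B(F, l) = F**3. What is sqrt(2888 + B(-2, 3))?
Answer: 24*sqrt(5) ≈ 53.666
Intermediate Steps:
sqrt(2888 + B(-2, 3)) = sqrt(2888 + (-2)**3) = sqrt(2888 - 8) = sqrt(2880) = 24*sqrt(5)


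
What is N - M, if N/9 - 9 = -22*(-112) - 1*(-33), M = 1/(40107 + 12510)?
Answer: 1186723817/52617 ≈ 22554.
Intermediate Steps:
M = 1/52617 ≈ 1.9005e-5
N = 22554 (N = 81 + 9*(-22*(-112) - 1*(-33)) = 81 + 9*(2464 + 33) = 81 + 9*2497 = 81 + 22473 = 22554)
N - M = 22554 - 1*1/52617 = 22554 - 1/52617 = 1186723817/52617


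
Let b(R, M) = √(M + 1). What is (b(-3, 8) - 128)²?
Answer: 15625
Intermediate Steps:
b(R, M) = √(1 + M)
(b(-3, 8) - 128)² = (√(1 + 8) - 128)² = (√9 - 128)² = (3 - 128)² = (-125)² = 15625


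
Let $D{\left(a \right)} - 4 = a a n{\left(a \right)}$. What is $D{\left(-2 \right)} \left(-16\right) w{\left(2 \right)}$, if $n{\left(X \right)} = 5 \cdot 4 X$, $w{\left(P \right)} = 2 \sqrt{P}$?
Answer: $4992 \sqrt{2} \approx 7059.8$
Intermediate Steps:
$n{\left(X \right)} = 20 X$
$D{\left(a \right)} = 4 + 20 a^{3}$ ($D{\left(a \right)} = 4 + a a 20 a = 4 + a^{2} \cdot 20 a = 4 + 20 a^{3}$)
$D{\left(-2 \right)} \left(-16\right) w{\left(2 \right)} = \left(4 + 20 \left(-2\right)^{3}\right) \left(-16\right) 2 \sqrt{2} = \left(4 + 20 \left(-8\right)\right) \left(-16\right) 2 \sqrt{2} = \left(4 - 160\right) \left(-16\right) 2 \sqrt{2} = \left(-156\right) \left(-16\right) 2 \sqrt{2} = 2496 \cdot 2 \sqrt{2} = 4992 \sqrt{2}$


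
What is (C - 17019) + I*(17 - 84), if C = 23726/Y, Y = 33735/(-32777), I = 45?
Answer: -1453514092/33735 ≈ -43086.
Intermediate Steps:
Y = -33735/32777 (Y = 33735*(-1/32777) = -33735/32777 ≈ -1.0292)
C = -777667102/33735 (C = 23726/(-33735/32777) = 23726*(-32777/33735) = -777667102/33735 ≈ -23052.)
(C - 17019) + I*(17 - 84) = (-777667102/33735 - 17019) + 45*(17 - 84) = -1351803067/33735 + 45*(-67) = -1351803067/33735 - 3015 = -1453514092/33735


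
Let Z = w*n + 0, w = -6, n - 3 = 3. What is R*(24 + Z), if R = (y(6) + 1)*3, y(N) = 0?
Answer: -36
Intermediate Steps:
n = 6 (n = 3 + 3 = 6)
R = 3 (R = (0 + 1)*3 = 1*3 = 3)
Z = -36 (Z = -6*6 + 0 = -36 + 0 = -36)
R*(24 + Z) = 3*(24 - 36) = 3*(-12) = -36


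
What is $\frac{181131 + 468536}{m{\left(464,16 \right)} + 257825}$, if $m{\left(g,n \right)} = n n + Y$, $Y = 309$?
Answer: $\frac{649667}{258390} \approx 2.5143$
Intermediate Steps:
$m{\left(g,n \right)} = 309 + n^{2}$ ($m{\left(g,n \right)} = n n + 309 = n^{2} + 309 = 309 + n^{2}$)
$\frac{181131 + 468536}{m{\left(464,16 \right)} + 257825} = \frac{181131 + 468536}{\left(309 + 16^{2}\right) + 257825} = \frac{649667}{\left(309 + 256\right) + 257825} = \frac{649667}{565 + 257825} = \frac{649667}{258390}$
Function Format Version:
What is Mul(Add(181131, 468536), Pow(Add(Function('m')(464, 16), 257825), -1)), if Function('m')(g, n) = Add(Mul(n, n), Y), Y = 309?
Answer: Rational(649667, 258390) ≈ 2.5143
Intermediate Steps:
Function('m')(g, n) = Add(309, Pow(n, 2)) (Function('m')(g, n) = Add(Mul(n, n), 309) = Add(Pow(n, 2), 309) = Add(309, Pow(n, 2)))
Mul(Add(181131, 468536), Pow(Add(Function('m')(464, 16), 257825), -1)) = Mul(Add(181131, 468536), Pow(Add(Add(309, Pow(16, 2)), 257825), -1)) = Mul(649667, Pow(Add(Add(309, 256), 257825), -1)) = Mul(649667, Pow(Add(565, 257825), -1)) = Mul(649667, Pow(258390, -1)) = Mul(649667, Rational(1, 258390)) = Rational(649667, 258390)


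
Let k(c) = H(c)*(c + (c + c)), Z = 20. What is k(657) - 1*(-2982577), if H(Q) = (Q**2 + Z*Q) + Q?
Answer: 880956643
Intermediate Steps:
H(Q) = Q**2 + 21*Q (H(Q) = (Q**2 + 20*Q) + Q = Q**2 + 21*Q)
k(c) = 3*c**2*(21 + c) (k(c) = (c*(21 + c))*(c + (c + c)) = (c*(21 + c))*(c + 2*c) = (c*(21 + c))*(3*c) = 3*c**2*(21 + c))
k(657) - 1*(-2982577) = 3*657**2*(21 + 657) - 1*(-2982577) = 3*431649*678 + 2982577 = 877974066 + 2982577 = 880956643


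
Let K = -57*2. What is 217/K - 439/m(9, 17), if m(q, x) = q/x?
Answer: -284245/342 ≈ -831.13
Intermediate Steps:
K = -114
217/K - 439/m(9, 17) = 217/(-114) - 439/(9/17) = 217*(-1/114) - 439/(9*(1/17)) = -217/114 - 439/9/17 = -217/114 - 439*17/9 = -217/114 - 7463/9 = -284245/342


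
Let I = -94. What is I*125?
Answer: -11750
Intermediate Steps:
I*125 = -94*125 = -11750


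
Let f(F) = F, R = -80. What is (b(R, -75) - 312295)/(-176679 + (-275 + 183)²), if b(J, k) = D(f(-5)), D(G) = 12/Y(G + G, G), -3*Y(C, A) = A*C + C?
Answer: 3122959/1682150 ≈ 1.8565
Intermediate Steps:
Y(C, A) = -C/3 - A*C/3 (Y(C, A) = -(A*C + C)/3 = -(C + A*C)/3 = -C/3 - A*C/3)
D(G) = -18/(G*(1 + G)) (D(G) = 12/((-(G + G)*(1 + G)/3)) = 12/((-2*G*(1 + G)/3)) = 12*(-3/(2*G*(1 + G))) = -18/(G*(1 + G)))
b(J, k) = -9/10 (b(J, k) = -18/(-5*(1 - 5)) = -18*(-⅕)/(-4) = -18*(-⅕)*(-¼) = -9/10)
(b(R, -75) - 312295)/(-176679 + (-275 + 183)²) = (-9/10 - 312295)/(-176679 + (-275 + 183)²) = -3122959/(10*(-176679 + (-92)²)) = -3122959/(10*(-176679 + 8464)) = -3122959/10/(-168215) = -3122959/10*(-1/168215) = 3122959/1682150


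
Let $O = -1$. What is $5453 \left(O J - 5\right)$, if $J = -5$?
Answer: $0$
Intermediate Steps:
$5453 \left(O J - 5\right) = 5453 \left(\left(-1\right) \left(-5\right) - 5\right) = 5453 \left(5 - 5\right) = 5453 \cdot 0 = 0$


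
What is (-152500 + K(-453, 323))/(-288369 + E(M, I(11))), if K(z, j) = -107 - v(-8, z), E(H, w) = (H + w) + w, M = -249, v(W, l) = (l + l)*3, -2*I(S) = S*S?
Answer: 149889/288739 ≈ 0.51912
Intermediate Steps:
I(S) = -S²/2 (I(S) = -S*S/2 = -S²/2)
v(W, l) = 6*l (v(W, l) = (2*l)*3 = 6*l)
E(H, w) = H + 2*w
K(z, j) = -107 - 6*z
(-152500 + K(-453, 323))/(-288369 + E(M, I(11))) = (-152500 + (-107 - 6*(-453)))/(-288369 + (-249 + 2*(-½*11²))) = (-152500 + (-107 + 2718))/(-288369 + (-249 + 2*(-½*121))) = (-152500 + 2611)/(-288369 + (-249 + 2*(-121/2))) = -149889/(-288369 + (-249 - 121)) = -149889/(-288369 - 370) = -149889/(-288739) = -149889*(-1/288739) = 149889/288739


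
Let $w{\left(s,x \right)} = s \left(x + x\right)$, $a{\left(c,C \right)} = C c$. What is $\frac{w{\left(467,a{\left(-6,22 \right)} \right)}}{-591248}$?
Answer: $\frac{15411}{73906} \approx 0.20852$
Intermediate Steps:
$w{\left(s,x \right)} = 2 s x$ ($w{\left(s,x \right)} = s 2 x = 2 s x$)
$\frac{w{\left(467,a{\left(-6,22 \right)} \right)}}{-591248} = \frac{2 \cdot 467 \cdot 22 \left(-6\right)}{-591248} = 2 \cdot 467 \left(-132\right) \left(- \frac{1}{591248}\right) = \left(-123288\right) \left(- \frac{1}{591248}\right) = \frac{15411}{73906}$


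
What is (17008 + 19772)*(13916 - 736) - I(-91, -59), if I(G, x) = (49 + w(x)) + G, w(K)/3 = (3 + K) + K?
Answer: 484760787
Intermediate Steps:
w(K) = 9 + 6*K (w(K) = 3*((3 + K) + K) = 3*(3 + 2*K) = 9 + 6*K)
I(G, x) = 58 + G + 6*x (I(G, x) = (49 + (9 + 6*x)) + G = (58 + 6*x) + G = 58 + G + 6*x)
(17008 + 19772)*(13916 - 736) - I(-91, -59) = (17008 + 19772)*(13916 - 736) - (58 - 91 + 6*(-59)) = 36780*13180 - (58 - 91 - 354) = 484760400 - 1*(-387) = 484760400 + 387 = 484760787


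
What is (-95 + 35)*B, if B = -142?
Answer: 8520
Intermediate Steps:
(-95 + 35)*B = (-95 + 35)*(-142) = -60*(-142) = 8520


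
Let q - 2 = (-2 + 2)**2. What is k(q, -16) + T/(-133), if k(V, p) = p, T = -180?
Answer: -1948/133 ≈ -14.647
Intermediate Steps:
q = 2 (q = 2 + (-2 + 2)**2 = 2 + 0**2 = 2 + 0 = 2)
k(q, -16) + T/(-133) = -16 - 180/(-133) = -16 - 180*(-1/133) = -16 + 180/133 = -1948/133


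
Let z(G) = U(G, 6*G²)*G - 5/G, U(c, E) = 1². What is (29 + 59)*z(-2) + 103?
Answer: 147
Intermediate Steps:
U(c, E) = 1
z(G) = G - 5/G (z(G) = 1*G - 5/G = G - 5/G)
(29 + 59)*z(-2) + 103 = (29 + 59)*(-2 - 5/(-2)) + 103 = 88*(-2 - 5*(-½)) + 103 = 88*(-2 + 5/2) + 103 = 88*(½) + 103 = 44 + 103 = 147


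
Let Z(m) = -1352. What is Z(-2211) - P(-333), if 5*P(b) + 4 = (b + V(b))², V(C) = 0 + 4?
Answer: -114997/5 ≈ -22999.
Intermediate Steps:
V(C) = 4
P(b) = -⅘ + (4 + b)²/5 (P(b) = -⅘ + (b + 4)²/5 = -⅘ + (4 + b)²/5)
Z(-2211) - P(-333) = -1352 - (-⅘ + (4 - 333)²/5) = -1352 - (-⅘ + (⅕)*(-329)²) = -1352 - (-⅘ + (⅕)*108241) = -1352 - (-⅘ + 108241/5) = -1352 - 1*108237/5 = -1352 - 108237/5 = -114997/5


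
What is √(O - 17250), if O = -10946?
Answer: 2*I*√7049 ≈ 167.92*I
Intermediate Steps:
√(O - 17250) = √(-10946 - 17250) = √(-28196) = 2*I*√7049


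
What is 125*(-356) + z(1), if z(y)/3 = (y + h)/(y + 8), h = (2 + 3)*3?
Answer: -133484/3 ≈ -44495.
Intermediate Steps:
h = 15 (h = 5*3 = 15)
z(y) = 3*(15 + y)/(8 + y) (z(y) = 3*((y + 15)/(y + 8)) = 3*((15 + y)/(8 + y)) = 3*(15 + y)/(8 + y))
125*(-356) + z(1) = 125*(-356) + 3*(15 + 1)/(8 + 1) = -44500 + 3*16/9 = -44500 + 3*(⅑)*16 = -44500 + 16/3 = -133484/3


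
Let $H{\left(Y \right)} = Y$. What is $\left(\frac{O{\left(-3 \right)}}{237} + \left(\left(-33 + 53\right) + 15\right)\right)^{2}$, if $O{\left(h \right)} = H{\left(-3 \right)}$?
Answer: $\frac{7639696}{6241} \approx 1224.1$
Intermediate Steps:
$O{\left(h \right)} = -3$
$\left(\frac{O{\left(-3 \right)}}{237} + \left(\left(-33 + 53\right) + 15\right)\right)^{2} = \left(- \frac{3}{237} + \left(\left(-33 + 53\right) + 15\right)\right)^{2} = \left(\left(-3\right) \frac{1}{237} + \left(20 + 15\right)\right)^{2} = \left(- \frac{1}{79} + 35\right)^{2} = \left(\frac{2764}{79}\right)^{2} = \frac{7639696}{6241}$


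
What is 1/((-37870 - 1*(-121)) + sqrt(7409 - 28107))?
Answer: -37749/1425007699 - I*sqrt(20698)/1425007699 ≈ -2.649e-5 - 1.0096e-7*I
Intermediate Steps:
1/((-37870 - 1*(-121)) + sqrt(7409 - 28107)) = 1/((-37870 + 121) + sqrt(-20698)) = 1/(-37749 + I*sqrt(20698))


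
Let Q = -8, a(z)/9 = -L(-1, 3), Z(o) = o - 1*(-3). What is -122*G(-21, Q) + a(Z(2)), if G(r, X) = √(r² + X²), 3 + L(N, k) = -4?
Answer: 63 - 122*√505 ≈ -2678.6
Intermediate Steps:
Z(o) = 3 + o (Z(o) = o + 3 = 3 + o)
L(N, k) = -7 (L(N, k) = -3 - 4 = -7)
a(z) = 63 (a(z) = 9*(-1*(-7)) = 9*7 = 63)
G(r, X) = √(X² + r²)
-122*G(-21, Q) + a(Z(2)) = -122*√((-8)² + (-21)²) + 63 = -122*√(64 + 441) + 63 = -122*√505 + 63 = 63 - 122*√505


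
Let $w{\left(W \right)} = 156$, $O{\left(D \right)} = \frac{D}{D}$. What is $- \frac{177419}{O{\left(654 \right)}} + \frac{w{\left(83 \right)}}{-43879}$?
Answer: $- \frac{7784968457}{43879} \approx -1.7742 \cdot 10^{5}$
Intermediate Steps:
$O{\left(D \right)} = 1$
$- \frac{177419}{O{\left(654 \right)}} + \frac{w{\left(83 \right)}}{-43879} = - \frac{177419}{1} + \frac{156}{-43879} = \left(-177419\right) 1 + 156 \left(- \frac{1}{43879}\right) = -177419 - \frac{156}{43879} = - \frac{7784968457}{43879}$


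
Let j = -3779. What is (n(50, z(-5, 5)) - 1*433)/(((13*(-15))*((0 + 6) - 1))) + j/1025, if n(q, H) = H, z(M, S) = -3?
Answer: -25901/7995 ≈ -3.2397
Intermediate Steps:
(n(50, z(-5, 5)) - 1*433)/(((13*(-15))*((0 + 6) - 1))) + j/1025 = (-3 - 1*433)/(((13*(-15))*((0 + 6) - 1))) - 3779/1025 = (-3 - 433)/((-195*(6 - 1))) - 3779*1/1025 = -436/((-195*5)) - 3779/1025 = -436/(-975) - 3779/1025 = -436*(-1/975) - 3779/1025 = 436/975 - 3779/1025 = -25901/7995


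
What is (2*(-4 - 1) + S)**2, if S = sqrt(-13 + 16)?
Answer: (10 - sqrt(3))**2 ≈ 68.359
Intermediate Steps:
S = sqrt(3) ≈ 1.7320
(2*(-4 - 1) + S)**2 = (2*(-4 - 1) + sqrt(3))**2 = (2*(-5) + sqrt(3))**2 = (-10 + sqrt(3))**2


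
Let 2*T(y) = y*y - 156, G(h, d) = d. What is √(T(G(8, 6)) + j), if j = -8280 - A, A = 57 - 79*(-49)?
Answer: 2*I*√3067 ≈ 110.76*I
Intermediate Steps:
A = 3928 (A = 57 + 3871 = 3928)
T(y) = -78 + y²/2 (T(y) = (y*y - 156)/2 = (y² - 156)/2 = (-156 + y²)/2 = -78 + y²/2)
j = -12208 (j = -8280 - 1*3928 = -8280 - 3928 = -12208)
√(T(G(8, 6)) + j) = √((-78 + (½)*6²) - 12208) = √((-78 + (½)*36) - 12208) = √((-78 + 18) - 12208) = √(-60 - 12208) = √(-12268) = 2*I*√3067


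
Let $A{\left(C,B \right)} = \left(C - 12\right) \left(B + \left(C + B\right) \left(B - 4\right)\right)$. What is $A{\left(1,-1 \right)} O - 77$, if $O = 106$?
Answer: $1089$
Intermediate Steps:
$A{\left(C,B \right)} = \left(-12 + C\right) \left(B + \left(-4 + B\right) \left(B + C\right)\right)$ ($A{\left(C,B \right)} = \left(-12 + C\right) \left(B + \left(B + C\right) \left(-4 + B\right)\right) = \left(-12 + C\right) \left(B + \left(-4 + B\right) \left(B + C\right)\right)$)
$A{\left(1,-1 \right)} O - 77 = \left(- 12 \left(-1\right)^{2} - 4 \cdot 1^{2} + 36 \left(-1\right) + 48 \cdot 1 - 1^{2} + 1 \left(-1\right)^{2} - \left(-15\right) 1\right) 106 - 77 = \left(\left(-12\right) 1 - 4 - 36 + 48 - 1 + 1 \cdot 1 + 15\right) 106 - 77 = \left(-12 - 4 - 36 + 48 - 1 + 1 + 15\right) 106 - 77 = 11 \cdot 106 - 77 = 1166 - 77 = 1089$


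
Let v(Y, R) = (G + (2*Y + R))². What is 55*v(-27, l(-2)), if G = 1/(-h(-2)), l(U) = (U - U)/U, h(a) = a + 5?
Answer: 1461295/9 ≈ 1.6237e+5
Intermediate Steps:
h(a) = 5 + a
l(U) = 0 (l(U) = 0/U = 0)
G = -⅓ (G = 1/(-(5 - 2)) = 1/(-1*3) = 1/(-3) = -⅓ ≈ -0.33333)
v(Y, R) = (-⅓ + R + 2*Y)² (v(Y, R) = (-⅓ + (2*Y + R))² = (-⅓ + (R + 2*Y))² = (-⅓ + R + 2*Y)²)
55*v(-27, l(-2)) = 55*((-1 + 3*0 + 6*(-27))²/9) = 55*((-1 + 0 - 162)²/9) = 55*((⅑)*(-163)²) = 55*((⅑)*26569) = 55*(26569/9) = 1461295/9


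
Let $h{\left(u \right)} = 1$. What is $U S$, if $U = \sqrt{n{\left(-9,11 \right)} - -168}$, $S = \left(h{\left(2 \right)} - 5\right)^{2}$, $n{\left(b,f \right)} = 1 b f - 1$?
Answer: $32 \sqrt{17} \approx 131.94$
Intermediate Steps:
$n{\left(b,f \right)} = -1 + b f$ ($n{\left(b,f \right)} = b f - 1 = -1 + b f$)
$S = 16$ ($S = \left(1 - 5\right)^{2} = \left(-4\right)^{2} = 16$)
$U = 2 \sqrt{17}$ ($U = \sqrt{\left(-1 - 99\right) - -168} = \sqrt{\left(-1 - 99\right) + 168} = \sqrt{-100 + 168} = \sqrt{68} = 2 \sqrt{17} \approx 8.2462$)
$U S = 2 \sqrt{17} \cdot 16 = 32 \sqrt{17}$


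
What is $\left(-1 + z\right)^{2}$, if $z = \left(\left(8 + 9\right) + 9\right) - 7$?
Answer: $324$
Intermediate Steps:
$z = 19$ ($z = \left(17 + 9\right) - 7 = 26 - 7 = 19$)
$\left(-1 + z\right)^{2} = \left(-1 + 19\right)^{2} = 18^{2} = 324$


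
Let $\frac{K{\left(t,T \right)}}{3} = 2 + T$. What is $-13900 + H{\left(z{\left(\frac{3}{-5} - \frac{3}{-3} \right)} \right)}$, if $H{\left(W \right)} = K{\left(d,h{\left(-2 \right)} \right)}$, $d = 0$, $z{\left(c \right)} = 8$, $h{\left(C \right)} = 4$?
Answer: $-13882$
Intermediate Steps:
$K{\left(t,T \right)} = 6 + 3 T$ ($K{\left(t,T \right)} = 3 \left(2 + T\right) = 6 + 3 T$)
$H{\left(W \right)} = 18$ ($H{\left(W \right)} = 6 + 3 \cdot 4 = 6 + 12 = 18$)
$-13900 + H{\left(z{\left(\frac{3}{-5} - \frac{3}{-3} \right)} \right)} = -13900 + 18 = -13882$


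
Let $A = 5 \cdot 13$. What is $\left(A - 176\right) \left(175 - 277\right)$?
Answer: $11322$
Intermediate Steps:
$A = 65$
$\left(A - 176\right) \left(175 - 277\right) = \left(65 - 176\right) \left(175 - 277\right) = \left(-111\right) \left(-102\right) = 11322$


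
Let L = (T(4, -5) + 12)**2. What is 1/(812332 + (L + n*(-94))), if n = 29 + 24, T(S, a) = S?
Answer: 1/807606 ≈ 1.2382e-6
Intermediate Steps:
n = 53
L = 256 (L = (4 + 12)**2 = 16**2 = 256)
1/(812332 + (L + n*(-94))) = 1/(812332 + (256 + 53*(-94))) = 1/(812332 + (256 - 4982)) = 1/(812332 - 4726) = 1/807606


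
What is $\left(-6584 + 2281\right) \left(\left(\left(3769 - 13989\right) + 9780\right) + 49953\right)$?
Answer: $-213054439$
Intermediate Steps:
$\left(-6584 + 2281\right) \left(\left(\left(3769 - 13989\right) + 9780\right) + 49953\right) = - 4303 \left(\left(-10220 + 9780\right) + 49953\right) = - 4303 \left(-440 + 49953\right) = \left(-4303\right) 49513 = -213054439$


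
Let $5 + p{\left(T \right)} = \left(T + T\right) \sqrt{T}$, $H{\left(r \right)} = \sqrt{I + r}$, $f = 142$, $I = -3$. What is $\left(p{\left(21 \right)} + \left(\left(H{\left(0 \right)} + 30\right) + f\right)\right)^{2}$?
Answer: $\left(167 + 42 \sqrt{21} + i \sqrt{3}\right)^{2} \approx 1.2921 \cdot 10^{5} + 1245.0 i$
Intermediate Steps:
$H{\left(r \right)} = \sqrt{-3 + r}$
$p{\left(T \right)} = -5 + 2 T^{\frac{3}{2}}$ ($p{\left(T \right)} = -5 + \left(T + T\right) \sqrt{T} = -5 + 2 T \sqrt{T} = -5 + 2 T^{\frac{3}{2}}$)
$\left(p{\left(21 \right)} + \left(\left(H{\left(0 \right)} + 30\right) + f\right)\right)^{2} = \left(\left(-5 + 2 \cdot 21^{\frac{3}{2}}\right) + \left(\left(\sqrt{-3 + 0} + 30\right) + 142\right)\right)^{2} = \left(\left(-5 + 2 \cdot 21 \sqrt{21}\right) + \left(\left(\sqrt{-3} + 30\right) + 142\right)\right)^{2} = \left(\left(-5 + 42 \sqrt{21}\right) + \left(\left(i \sqrt{3} + 30\right) + 142\right)\right)^{2} = \left(\left(-5 + 42 \sqrt{21}\right) + \left(\left(30 + i \sqrt{3}\right) + 142\right)\right)^{2} = \left(\left(-5 + 42 \sqrt{21}\right) + \left(172 + i \sqrt{3}\right)\right)^{2} = \left(167 + 42 \sqrt{21} + i \sqrt{3}\right)^{2}$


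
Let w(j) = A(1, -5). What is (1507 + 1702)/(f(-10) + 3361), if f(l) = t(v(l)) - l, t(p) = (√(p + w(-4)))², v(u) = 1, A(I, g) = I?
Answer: 3209/3373 ≈ 0.95138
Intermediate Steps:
w(j) = 1
t(p) = 1 + p (t(p) = (√(p + 1))² = (√(1 + p))² = 1 + p)
f(l) = 2 - l (f(l) = (1 + 1) - l = 2 - l)
(1507 + 1702)/(f(-10) + 3361) = (1507 + 1702)/((2 - 1*(-10)) + 3361) = 3209/((2 + 10) + 3361) = 3209/(12 + 3361) = 3209/3373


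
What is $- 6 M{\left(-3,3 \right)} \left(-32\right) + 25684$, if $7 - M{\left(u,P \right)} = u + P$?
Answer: $27028$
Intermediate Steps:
$M{\left(u,P \right)} = 7 - P - u$ ($M{\left(u,P \right)} = 7 - \left(u + P\right) = 7 - \left(P + u\right) = 7 - P - u$)
$- 6 M{\left(-3,3 \right)} \left(-32\right) + 25684 = - 6 \left(7 - 3 - -3\right) \left(-32\right) + 25684 = - 6 \left(7 - 3 + 3\right) \left(-32\right) + 25684 = \left(-6\right) 7 \left(-32\right) + 25684 = \left(-42\right) \left(-32\right) + 25684 = 1344 + 25684 = 27028$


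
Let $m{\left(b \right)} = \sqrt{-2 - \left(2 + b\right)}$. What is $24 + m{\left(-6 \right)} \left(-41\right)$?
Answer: $24 - 41 \sqrt{2} \approx -33.983$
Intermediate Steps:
$m{\left(b \right)} = \sqrt{-4 - b}$
$24 + m{\left(-6 \right)} \left(-41\right) = 24 + \sqrt{-4 - -6} \left(-41\right) = 24 + \sqrt{-4 + 6} \left(-41\right) = 24 + \sqrt{2} \left(-41\right) = 24 - 41 \sqrt{2}$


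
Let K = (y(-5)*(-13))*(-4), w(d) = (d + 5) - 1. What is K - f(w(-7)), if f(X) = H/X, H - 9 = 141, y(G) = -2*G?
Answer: 570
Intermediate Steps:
w(d) = 4 + d (w(d) = (5 + d) - 1 = 4 + d)
H = 150 (H = 9 + 141 = 150)
K = 520 (K = (-2*(-5)*(-13))*(-4) = (10*(-13))*(-4) = -130*(-4) = 520)
f(X) = 150/X
K - f(w(-7)) = 520 - 150/(4 - 7) = 520 - 150/(-3) = 520 - 150*(-1)/3 = 520 - 1*(-50) = 520 + 50 = 570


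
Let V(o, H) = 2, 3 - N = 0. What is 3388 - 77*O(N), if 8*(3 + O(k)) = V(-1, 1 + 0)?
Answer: 14399/4 ≈ 3599.8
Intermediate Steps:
N = 3 (N = 3 - 1*0 = 3 + 0 = 3)
O(k) = -11/4 (O(k) = -3 + (1/8)*2 = -3 + 1/4 = -11/4)
3388 - 77*O(N) = 3388 - 77*(-11)/4 = 3388 - 1*(-847/4) = 3388 + 847/4 = 14399/4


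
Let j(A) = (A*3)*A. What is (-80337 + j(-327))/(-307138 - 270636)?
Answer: -120225/288887 ≈ -0.41617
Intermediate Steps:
j(A) = 3*A² (j(A) = (3*A)*A = 3*A²)
(-80337 + j(-327))/(-307138 - 270636) = (-80337 + 3*(-327)²)/(-307138 - 270636) = (-80337 + 3*106929)/(-577774) = (-80337 + 320787)*(-1/577774) = 240450*(-1/577774) = -120225/288887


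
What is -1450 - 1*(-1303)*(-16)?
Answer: -22298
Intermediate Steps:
-1450 - 1*(-1303)*(-16) = -1450 + 1303*(-16) = -1450 - 20848 = -22298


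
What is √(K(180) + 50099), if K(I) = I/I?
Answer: 10*√501 ≈ 223.83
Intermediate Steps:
K(I) = 1
√(K(180) + 50099) = √(1 + 50099) = √50100 = 10*√501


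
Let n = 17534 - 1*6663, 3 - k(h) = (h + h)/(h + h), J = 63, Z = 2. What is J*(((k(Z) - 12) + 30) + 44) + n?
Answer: 14903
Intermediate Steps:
k(h) = 2 (k(h) = 3 - (h + h)/(h + h) = 3 - 2*h/(2*h) = 3 - 2*h*1/(2*h) = 3 - 1*1 = 3 - 1 = 2)
n = 10871 (n = 17534 - 6663 = 10871)
J*(((k(Z) - 12) + 30) + 44) + n = 63*(((2 - 12) + 30) + 44) + 10871 = 63*((-10 + 30) + 44) + 10871 = 63*(20 + 44) + 10871 = 63*64 + 10871 = 4032 + 10871 = 14903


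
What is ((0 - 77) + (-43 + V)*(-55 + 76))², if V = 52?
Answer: 12544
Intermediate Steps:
((0 - 77) + (-43 + V)*(-55 + 76))² = ((0 - 77) + (-43 + 52)*(-55 + 76))² = (-77 + 9*21)² = (-77 + 189)² = 112² = 12544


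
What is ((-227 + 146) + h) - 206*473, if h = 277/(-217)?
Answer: -21161900/217 ≈ -97520.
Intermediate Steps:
h = -277/217 (h = 277*(-1/217) = -277/217 ≈ -1.2765)
((-227 + 146) + h) - 206*473 = ((-227 + 146) - 277/217) - 206*473 = (-81 - 277/217) - 97438 = -17854/217 - 97438 = -21161900/217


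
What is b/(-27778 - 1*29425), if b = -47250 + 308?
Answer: 46942/57203 ≈ 0.82062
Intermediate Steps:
b = -46942
b/(-27778 - 1*29425) = -46942/(-27778 - 1*29425) = -46942/(-27778 - 29425) = -46942/(-57203) = -46942*(-1/57203) = 46942/57203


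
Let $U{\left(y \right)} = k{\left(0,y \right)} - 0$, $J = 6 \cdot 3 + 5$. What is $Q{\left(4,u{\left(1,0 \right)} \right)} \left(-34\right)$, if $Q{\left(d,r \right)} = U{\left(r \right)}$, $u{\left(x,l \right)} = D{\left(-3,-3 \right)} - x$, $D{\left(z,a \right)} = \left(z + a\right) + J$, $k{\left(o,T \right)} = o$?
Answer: $0$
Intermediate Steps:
$J = 23$ ($J = 18 + 5 = 23$)
$D{\left(z,a \right)} = 23 + a + z$ ($D{\left(z,a \right)} = \left(z + a\right) + 23 = \left(a + z\right) + 23 = 23 + a + z$)
$u{\left(x,l \right)} = 17 - x$ ($u{\left(x,l \right)} = \left(23 - 3 - 3\right) - x = 17 - x$)
$U{\left(y \right)} = 0$ ($U{\left(y \right)} = 0 - 0 = 0 + 0 = 0$)
$Q{\left(d,r \right)} = 0$
$Q{\left(4,u{\left(1,0 \right)} \right)} \left(-34\right) = 0 \left(-34\right) = 0$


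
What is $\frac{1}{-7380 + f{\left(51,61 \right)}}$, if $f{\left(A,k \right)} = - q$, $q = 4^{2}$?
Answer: $- \frac{1}{7396} \approx -0.00013521$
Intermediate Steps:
$q = 16$
$f{\left(A,k \right)} = -16$ ($f{\left(A,k \right)} = \left(-1\right) 16 = -16$)
$\frac{1}{-7380 + f{\left(51,61 \right)}} = \frac{1}{-7380 - 16} = \frac{1}{-7396} = - \frac{1}{7396}$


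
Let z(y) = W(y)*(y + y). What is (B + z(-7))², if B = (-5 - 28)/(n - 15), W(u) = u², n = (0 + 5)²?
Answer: 47513449/100 ≈ 4.7513e+5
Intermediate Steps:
n = 25 (n = 5² = 25)
B = -33/10 (B = (-5 - 28)/(25 - 15) = -33/10 ≈ -3.3000)
z(y) = 2*y³ (z(y) = y²*(y + y) = y²*(2*y) = 2*y³)
(B + z(-7))² = (-33/10 + 2*(-7)³)² = (-33/10 + 2*(-343))² = (-33/10 - 686)² = (-6893/10)² = 47513449/100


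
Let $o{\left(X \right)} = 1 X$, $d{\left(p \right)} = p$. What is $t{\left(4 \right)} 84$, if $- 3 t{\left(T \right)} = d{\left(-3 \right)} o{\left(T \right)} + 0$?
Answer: $336$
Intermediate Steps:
$o{\left(X \right)} = X$
$t{\left(T \right)} = T$ ($t{\left(T \right)} = - \frac{- 3 T + 0}{3} = - \frac{\left(-3\right) T}{3} = T$)
$t{\left(4 \right)} 84 = 4 \cdot 84 = 336$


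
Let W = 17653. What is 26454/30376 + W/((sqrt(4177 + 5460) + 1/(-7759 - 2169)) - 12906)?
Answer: -5387875568101112179/10840629202915899468 - 1739971193152*sqrt(9637)/16416544091853153 ≈ -0.50741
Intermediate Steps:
26454/30376 + W/((sqrt(4177 + 5460) + 1/(-7759 - 2169)) - 12906) = 26454/30376 + 17653/((sqrt(4177 + 5460) + 1/(-7759 - 2169)) - 12906) = 26454*(1/30376) + 17653/((sqrt(9637) + 1/(-9928)) - 12906) = 13227/15188 + 17653/((sqrt(9637) - 1/9928) - 12906) = 13227/15188 + 17653/((-1/9928 + sqrt(9637)) - 12906) = 13227/15188 + 17653/(-128130769/9928 + sqrt(9637))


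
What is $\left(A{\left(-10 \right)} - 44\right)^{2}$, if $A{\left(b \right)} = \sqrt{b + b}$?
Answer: $1916 - 176 i \sqrt{5} \approx 1916.0 - 393.55 i$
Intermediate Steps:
$A{\left(b \right)} = \sqrt{2} \sqrt{b}$ ($A{\left(b \right)} = \sqrt{2 b} = \sqrt{2} \sqrt{b}$)
$\left(A{\left(-10 \right)} - 44\right)^{2} = \left(\sqrt{2} \sqrt{-10} - 44\right)^{2} = \left(\sqrt{2} i \sqrt{10} - 44\right)^{2} = \left(2 i \sqrt{5} - 44\right)^{2} = \left(-44 + 2 i \sqrt{5}\right)^{2}$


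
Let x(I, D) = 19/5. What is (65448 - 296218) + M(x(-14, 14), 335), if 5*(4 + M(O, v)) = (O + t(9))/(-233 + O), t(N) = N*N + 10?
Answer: -220389249/955 ≈ -2.3077e+5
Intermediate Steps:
t(N) = 10 + N² (t(N) = N² + 10 = 10 + N²)
x(I, D) = 19/5 (x(I, D) = 19*(⅕) = 19/5)
M(O, v) = -4 + (91 + O)/(5*(-233 + O)) (M(O, v) = -4 + ((O + (10 + 9²))/(-233 + O))/5 = -4 + ((O + (10 + 81))/(-233 + O))/5 = -4 + ((O + 91)/(-233 + O))/5 = -4 + ((91 + O)/(-233 + O))/5 = -4 + (91 + O)/(5*(-233 + O)))
(65448 - 296218) + M(x(-14, 14), 335) = (65448 - 296218) + (4751 - 19*19/5)/(5*(-233 + 19/5)) = -230770 + (4751 - 361/5)/(5*(-1146/5)) = -230770 + (⅕)*(-5/1146)*(23394/5) = -230770 - 3899/955 = -220389249/955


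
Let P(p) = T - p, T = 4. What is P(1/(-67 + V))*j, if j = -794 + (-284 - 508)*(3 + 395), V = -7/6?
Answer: -518888420/409 ≈ -1.2687e+6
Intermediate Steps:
V = -7/6 (V = -7*⅙ = -7/6 ≈ -1.1667)
P(p) = 4 - p
j = -316010 (j = -794 - 792*398 = -794 - 315216 = -316010)
P(1/(-67 + V))*j = (4 - 1/(-67 - 7/6))*(-316010) = (4 - 1/(-409/6))*(-316010) = (4 - 1*(-6/409))*(-316010) = (4 + 6/409)*(-316010) = (1642/409)*(-316010) = -518888420/409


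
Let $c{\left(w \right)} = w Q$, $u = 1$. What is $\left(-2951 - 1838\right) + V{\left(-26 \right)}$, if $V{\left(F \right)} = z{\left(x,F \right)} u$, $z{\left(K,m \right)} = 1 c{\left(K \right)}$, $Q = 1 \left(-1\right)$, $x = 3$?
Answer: $-4792$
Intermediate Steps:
$Q = -1$
$c{\left(w \right)} = - w$ ($c{\left(w \right)} = w \left(-1\right) = - w$)
$z{\left(K,m \right)} = - K$ ($z{\left(K,m \right)} = 1 \left(- K\right) = - K$)
$V{\left(F \right)} = -3$ ($V{\left(F \right)} = \left(-1\right) 3 \cdot 1 = \left(-3\right) 1 = -3$)
$\left(-2951 - 1838\right) + V{\left(-26 \right)} = \left(-2951 - 1838\right) - 3 = -4789 - 3 = -4792$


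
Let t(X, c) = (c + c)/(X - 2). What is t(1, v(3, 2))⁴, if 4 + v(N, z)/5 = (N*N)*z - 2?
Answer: 207360000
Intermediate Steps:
v(N, z) = -30 + 5*z*N² (v(N, z) = -20 + 5*((N*N)*z - 2) = -20 + 5*(N²*z - 2) = -20 + 5*(z*N² - 2) = -20 + 5*(-2 + z*N²) = -20 + (-10 + 5*z*N²) = -30 + 5*z*N²)
t(X, c) = 2*c/(-2 + X) (t(X, c) = (2*c)/(-2 + X) = 2*c/(-2 + X))
t(1, v(3, 2))⁴ = (2*(-30 + 5*2*3²)/(-2 + 1))⁴ = (2*(-30 + 5*2*9)/(-1))⁴ = (2*(-30 + 90)*(-1))⁴ = (2*60*(-1))⁴ = (-120)⁴ = 207360000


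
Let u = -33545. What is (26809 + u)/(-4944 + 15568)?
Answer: -421/664 ≈ -0.63404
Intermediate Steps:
(26809 + u)/(-4944 + 15568) = (26809 - 33545)/(-4944 + 15568) = -6736/10624 = -6736*1/10624 = -421/664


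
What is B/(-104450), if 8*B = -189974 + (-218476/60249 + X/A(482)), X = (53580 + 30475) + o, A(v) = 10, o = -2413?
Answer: 54770385581/251720322000 ≈ 0.21758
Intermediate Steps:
X = 81642 (X = (53580 + 30475) - 2413 = 84055 - 2413 = 81642)
B = -54770385581/2409960 (B = (-189974 + (-218476/60249 + 81642/10))/8 = (-189974 + (-218476*1/60249 + 81642*(1/10)))/8 = (-189974 + (-218476/60249 + 40821/5))/8 = (-189974 + 2458332049/301245)/8 = (1/8)*(-54770385581/301245) = -54770385581/2409960 ≈ -22727.)
B/(-104450) = -54770385581/2409960/(-104450) = -54770385581/2409960*(-1/104450) = 54770385581/251720322000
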